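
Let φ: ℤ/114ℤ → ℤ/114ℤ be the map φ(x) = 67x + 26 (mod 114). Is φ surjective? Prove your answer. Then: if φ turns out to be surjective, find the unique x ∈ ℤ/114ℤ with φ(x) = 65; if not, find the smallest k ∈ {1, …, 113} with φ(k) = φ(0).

21

Since gcd(67, 114) = 1, 67 is invertible modulo 114. Euclid's algorithm: 114 = 1·67 + 47, 67 = 1·47 + 20, 47 = 2·20 + 7, 20 = 2·7 + 6, 7 = 1·6 + 1; back-substituting gives 1 = 97·67 − 57·114, so 67⁻¹ ≡ 97 (mod 114).
Then y ↦ 97(y − 26) is a two-sided inverse to φ, so every y ∈ ℤ/114ℤ has a preimage.
Therefore φ is surjective.
Since φ is surjective, we compute φ⁻¹(65): solve 67x + 26 ≡ 65 (mod 114), i.e. 67x ≡ 39 (mod 114).
Multiplying by 67⁻¹ = 97 gives x ≡ 97·39 = 3783 = 33·114 + 21 ≡ 21 (mod 114).
Check: φ(21) = 67·21 + 26 = 1433 = 12·114 + 65 ≡ 65 (mod 114).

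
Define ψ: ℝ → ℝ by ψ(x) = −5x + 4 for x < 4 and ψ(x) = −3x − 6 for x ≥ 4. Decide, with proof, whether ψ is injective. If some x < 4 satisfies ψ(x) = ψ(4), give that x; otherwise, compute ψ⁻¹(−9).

13/5

Both pieces are strictly decreasing (slopes −5 and −3), so each is injective on its own interval.
The left piece maps (−∞, 4) onto (−16, ∞); the right piece maps [4, ∞) onto (−∞, −18].
These images are disjoint, so no value is attained by both pieces. Therefore ψ is injective.
Because the two images are disjoint, no x < 4 has ψ(x) = ψ(4), so we compute ψ⁻¹(−9): −9 lies in (−16, ∞), so solve −5x + 4 = −9: x = (−9 − 4)/(−5) = 13/5.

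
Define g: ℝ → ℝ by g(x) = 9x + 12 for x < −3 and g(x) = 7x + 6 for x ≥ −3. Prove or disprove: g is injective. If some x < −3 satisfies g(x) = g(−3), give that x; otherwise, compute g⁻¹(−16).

-28/9

Both pieces are strictly increasing (slopes 9 and 7), so each is injective on its own interval.
The left piece maps (−∞, −3) onto (−∞, −15); the right piece maps [−3, ∞) onto [−15, ∞).
These images are disjoint, so no value is attained by both pieces. Therefore g is injective.
Because the two images are disjoint, no x < −3 has g(x) = g(−3), so we compute g⁻¹(−16): −16 lies in (−∞, −15), so solve 9x + 12 = −16: x = (−16 − 12)/9 = −28/9.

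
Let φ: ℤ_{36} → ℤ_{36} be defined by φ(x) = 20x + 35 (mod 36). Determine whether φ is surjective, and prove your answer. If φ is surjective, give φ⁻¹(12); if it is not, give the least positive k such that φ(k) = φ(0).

Recall: surjectivity means every element of the codomain has a preimage under φ.
Since gcd(20, 36) = 4, we have 20x ≡ 0 (mod 4) for all x, so φ(x) ≡ 3 (mod 4).
But 0 ≢ 3 (mod 4), so 0 ∈ ℤ_{36} has no preimage. Therefore φ is not surjective.
Since φ is not surjective, we find the least positive k with φ(k) = φ(0): this means 20k ≡ 0 (mod 36), i.e. 36 ∣ 20k. Since gcd(20, 36) = 4, dividing through by 4 this holds exactly when 9 ∣ 5k, and as gcd(5, 9) = 1, exactly when 9 ∣ k.
The smallest positive such k is 9.

9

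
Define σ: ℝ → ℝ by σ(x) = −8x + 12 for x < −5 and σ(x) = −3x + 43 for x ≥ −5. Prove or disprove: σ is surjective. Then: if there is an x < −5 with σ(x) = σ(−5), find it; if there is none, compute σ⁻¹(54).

-23/4

Both pieces are strictly decreasing (slopes −8 and −3), so each is injective on its own interval.
The left piece maps (−∞, −5) onto (52, ∞); the right piece maps [−5, ∞) onto (−∞, 58].
The union (52, ∞) ∪ (−∞, 58] covers ℝ, so σ is surjective.
For the follow-up: the images overlap, so an x < −5 with σ(x) = σ(−5) exists. σ(−5) = 58; solving −8x + 12 = 58 for x < −5 gives x = (58 − 12)/(−8) = −23/4.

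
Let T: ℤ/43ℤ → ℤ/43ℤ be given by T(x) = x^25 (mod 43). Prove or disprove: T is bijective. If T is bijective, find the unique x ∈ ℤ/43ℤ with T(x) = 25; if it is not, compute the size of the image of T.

9

Since 43 is prime, the nonzero elements of ℤ/43ℤ form a cyclic group of order 42.
As gcd(25, 42) = 1, raising to the 25th power is a bijection on this group: if x_1^25 ≡ x_2^25 then (x_1x_2^{−1})^25 = 1, and the only element of order dividing gcd(25, 42) = 1 is 1, so x_1 = x_2.
With T(0) = 0 this makes T injective on all of ℤ/43ℤ, hence bijective (finite equal-size domain and codomain). In particular T is bijective.
Since T is bijective, we find the preimage of 25. The inverse of x ↦ x^25 on (ℤ/43ℤ)^× is x ↦ x^37, because 25·37 = 925 = 22·42 + 1 ≡ 1 (mod 42) and x^{42} = 1 for x ≠ 0 (Fermat). So T⁻¹(25) = 25^37 mod 43.
Repeated squaring mod 43: 25^1 ≡ 25, 25^2 ≡ 25² = 625 ≡ 23, 25^4 ≡ 23² = 529 ≡ 13, 25^8 ≡ 13² = 169 ≡ 40, 25^16 ≡ 40² = 1600 ≡ 9, 25^32 ≡ 9² = 81 ≡ 38. Since 37 = 32 + 4 + 1, 25^37 ≡ 38·13·25: 38·13 = 494 ≡ 21, then 21·25 = 525 ≡ 9. So 25^37 ≡ 9 (mod 43).
Hence T⁻¹(25) = 9.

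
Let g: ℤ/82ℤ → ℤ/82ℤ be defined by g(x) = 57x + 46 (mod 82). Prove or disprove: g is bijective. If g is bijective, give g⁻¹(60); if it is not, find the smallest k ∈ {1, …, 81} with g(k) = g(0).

6

If g(x_1) = g(x_2), then 57x_1 ≡ 57x_2 (mod 82). Because gcd(57, 82) = 1, we may cancel 57 to get x_1 ≡ x_2 (mod 82).
We now compute 57⁻¹ mod 82 explicitly. Euclid's algorithm: 82 = 1·57 + 25, 57 = 2·25 + 7, 25 = 3·7 + 4, 7 = 1·4 + 3, 4 = 1·3 + 1; back-substituting gives 1 = 59·57 − 41·82, so 57⁻¹ ≡ 59 (mod 82).
Then y ↦ 59(y − 46) is a two-sided inverse to g, so every y ∈ ℤ/82ℤ has a preimage.
Hence g is bijective.
Since g is bijective, we find g⁻¹(60): we need 57x ≡ 60 − 46 ≡ 14 (mod 82). Using 57⁻¹ = 59: x ≡ 59·14 = 826 = 10·82 + 6, so x = 6.
Check: g(6) = 57·6 + 46 = 388 = 4·82 + 60 ≡ 60 (mod 82).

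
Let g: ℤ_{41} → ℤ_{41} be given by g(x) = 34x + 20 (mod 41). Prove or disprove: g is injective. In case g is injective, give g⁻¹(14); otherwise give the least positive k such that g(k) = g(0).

36

Recall: injectivity means: for all s, t in the domain, g(s) = g(t) implies s = t.
If g(s) = g(t), then 34s ≡ 34t (mod 41). Because gcd(34, 41) = 1, we may cancel 34 to get s ≡ t (mod 41).
Hence g is injective.
We now compute 34⁻¹ mod 41 explicitly. Euclid's algorithm: 41 = 1·34 + 7, 34 = 4·7 + 6, 7 = 1·6 + 1; back-substituting gives 1 = 35·34 − 29·41, so 34⁻¹ ≡ 35 (mod 41).
Since g is injective, we find g⁻¹(14): we need 34x ≡ 14 − 20 ≡ 35 (mod 41). Using 34⁻¹ = 35: x ≡ 35·35 = 1225 = 29·41 + 36, so x = 36.
Check: g(36) = 34·36 + 20 = 1244 = 30·41 + 14 ≡ 14 (mod 41).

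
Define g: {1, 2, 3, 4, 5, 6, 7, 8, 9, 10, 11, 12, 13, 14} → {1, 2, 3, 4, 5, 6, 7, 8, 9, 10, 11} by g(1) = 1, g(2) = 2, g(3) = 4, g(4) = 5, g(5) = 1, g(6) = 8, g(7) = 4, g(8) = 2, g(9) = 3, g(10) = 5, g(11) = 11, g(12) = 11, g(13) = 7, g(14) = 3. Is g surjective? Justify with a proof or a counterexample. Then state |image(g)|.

8

No element maps to 6, so g is not surjective.
The image of g is {1, 2, 3, 4, 5, 7, 8, 11}, which has 8 elements.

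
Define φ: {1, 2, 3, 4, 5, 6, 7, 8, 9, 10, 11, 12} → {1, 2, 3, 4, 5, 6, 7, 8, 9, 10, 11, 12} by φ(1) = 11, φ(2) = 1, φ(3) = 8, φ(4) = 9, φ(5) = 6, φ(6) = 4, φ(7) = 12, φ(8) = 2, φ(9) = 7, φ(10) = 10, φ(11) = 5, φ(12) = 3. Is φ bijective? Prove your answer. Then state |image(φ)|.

12

The values 11, 1, 8, 9, 6, 4, 12, 2, 7, 10, 5, 3 are a permutation of {1, 2, 3, 4, 5, 6, 7, 8, 9, 10, 11, 12}: each element appears exactly once.
So φ is injective and surjective, hence bijective.
The image of φ is {1, 2, 3, 4, 5, 6, 7, 8, 9, 10, 11, 12}, which has 12 elements.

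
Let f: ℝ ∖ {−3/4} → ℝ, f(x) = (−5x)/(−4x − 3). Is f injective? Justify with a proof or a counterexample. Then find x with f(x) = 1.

3

Suppose f(a) = f(b). Cross-multiplying: (−5a)(−4b − 3) = (−5b)(−4a − 3).
Expanding both sides and cancelling the symmetric terms leaves 15·(a − b) = 0. Since 15 ≠ 0, a = b. Thus f is injective.
Solving f(x) = 1: cross-multiplying gives −5x = 1(−4x − 3), which rearranges to −1x = −3, so x = 3.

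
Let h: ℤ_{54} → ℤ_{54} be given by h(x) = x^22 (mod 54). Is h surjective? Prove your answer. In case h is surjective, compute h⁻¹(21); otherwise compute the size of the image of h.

20

h(0) = 0^22 = 0.
h(6): Repeated squaring mod 54: 6^1 ≡ 6, 6^2 ≡ 6² = 36, 6^4 ≡ 36² = 1296 ≡ 0, 6^8 ≡ 0² = 0, 6^16 ≡ 0² = 0. Since 22 = 16 + 4 + 2, 6^22 ≡ 0·0·36: 0·0 = 0, then 0·36 = 0. So 6^22 ≡ 0 (mod 54).
So h(0) = h(6) = 0 while 0 ≠ 6, so h is not injective.
A non-injective map from the 54-element set ℤ_{54} to itself takes at most 53 distinct values, so it cannot be surjective. So h is not surjective.
Since h is not surjective, we determine |image(h)|. Computing x^22 mod 54 for each x (by repeated squaring, reducing mod 54 at every step), the values h(0), h(1), …, h(53) are: 0, 1, 16, 27, 40, 31, 0, 25, 46, 27, 10, 7, 0, 49, 22, 27, 34, 37, 0, 19, 52, 27, 4, 13, 0, 43, 28, 27, 28, 43, 0, 13, 4, 27, 52, 19, 0, 37, 34, 27, 22, 49, 0, 7, 10, 27, 46, 25, 0, 31, 40, 27, 16, 1.
The distinct values are {0, 1, 4, 7, 10, 13, 16, 19, 22, 25, 27, 28, 31, 34, 37, 40, 43, 46, 49, 52}; there are 20 of them.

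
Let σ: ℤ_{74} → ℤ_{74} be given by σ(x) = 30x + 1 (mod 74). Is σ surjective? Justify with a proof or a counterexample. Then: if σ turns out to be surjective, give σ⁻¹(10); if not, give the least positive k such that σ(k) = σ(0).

37

Since gcd(30, 74) = 2, we have 30x ≡ 0 (mod 2) for all x, so σ(x) ≡ 1 (mod 2).
But 0 ≢ 1 (mod 2), so 0 ∈ ℤ_{74} has no preimage. Hence σ is not surjective.
Since σ is not surjective, we find the least positive k with σ(k) = σ(0): this means 30k ≡ 0 (mod 74), i.e. 74 ∣ 30k. Since gcd(30, 74) = 2, dividing through by 2 this holds exactly when 37 ∣ 15k, and as gcd(15, 37) = 1, exactly when 37 ∣ k.
The smallest positive such k is 37.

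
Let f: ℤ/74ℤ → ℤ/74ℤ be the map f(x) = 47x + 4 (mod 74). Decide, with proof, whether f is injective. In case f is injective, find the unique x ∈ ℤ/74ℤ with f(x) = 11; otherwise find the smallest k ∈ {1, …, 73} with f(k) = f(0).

71

If f(x_1) = f(x_2), then 47x_1 ≡ 47x_2 (mod 74). Because gcd(47, 74) = 1, we may cancel 47 to get x_1 ≡ x_2 (mod 74).
Hence f is injective.
We now compute 47⁻¹ mod 74 explicitly. Euclid's algorithm: 74 = 1·47 + 27, 47 = 1·27 + 20, 27 = 1·20 + 7, 20 = 2·7 + 6, 7 = 1·6 + 1; back-substituting gives 1 = 63·47 − 40·74, so 47⁻¹ ≡ 63 (mod 74).
Since f is injective, we compute f⁻¹(11): solve 47x + 4 ≡ 11 (mod 74), i.e. 47x ≡ 7 (mod 74).
Multiplying by 47⁻¹ = 63 gives x ≡ 63·7 = 441 = 5·74 + 71 ≡ 71 (mod 74).
Check: f(71) = 47·71 + 4 = 3341 = 45·74 + 11 ≡ 11 (mod 74).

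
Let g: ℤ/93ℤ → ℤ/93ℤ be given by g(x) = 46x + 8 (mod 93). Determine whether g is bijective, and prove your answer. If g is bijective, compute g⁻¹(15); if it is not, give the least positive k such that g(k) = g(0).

If g(s) = g(t), then 46s ≡ 46t (mod 93). Because gcd(46, 93) = 1, we may cancel 46 to get s ≡ t (mod 93).
We now compute 46⁻¹ mod 93 explicitly. Euclid's algorithm: 93 = 2·46 + 1; back-substituting gives 1 = 91·46 − 45·93, so 46⁻¹ ≡ 91 (mod 93).
For any y ∈ ℤ/93ℤ, x = 91(y − 8) mod 93 satisfies g(x) = 46·91(y − 8) + 8 ≡ y (since 46·91 ≡ 1 mod 93). So every y has a preimage.
Hence g is bijective.
Since g is bijective, we find g⁻¹(15): we need 46x ≡ 15 − 8 ≡ 7 (mod 93). Using 46⁻¹ = 91: x ≡ 91·7 = 637 = 6·93 + 79, so x = 79.
Check: g(79) = 46·79 + 8 = 3642 = 39·93 + 15 ≡ 15 (mod 93).

79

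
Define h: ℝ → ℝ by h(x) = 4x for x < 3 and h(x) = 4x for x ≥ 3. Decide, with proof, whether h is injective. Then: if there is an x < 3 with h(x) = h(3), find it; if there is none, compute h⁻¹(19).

19/4

Both pieces are strictly increasing (slopes 4 and 4), so each is injective on its own interval.
The left piece maps (−∞, 3) onto (−∞, 12); the right piece maps [3, ∞) onto [12, ∞).
These images are disjoint, so no value is attained by both pieces. So h is injective.
Because the two images are disjoint, no x < 3 has h(x) = h(3), so we compute h⁻¹(19): 19 lies in [12, ∞), so solve 4x = 19: x = (19 − 0)/4 = 19/4.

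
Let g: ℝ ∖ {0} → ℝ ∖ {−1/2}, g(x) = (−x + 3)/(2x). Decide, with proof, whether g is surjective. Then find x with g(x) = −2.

-1

For any y ≠ −1/2, solving y(2x) = −x + 3 for x gives a well-defined x ≠ 0. So g is surjective.
Solving g(x) = −2: cross-multiplying gives −x + 3 = −2(2x), which rearranges to 3x = −3, so x = −1.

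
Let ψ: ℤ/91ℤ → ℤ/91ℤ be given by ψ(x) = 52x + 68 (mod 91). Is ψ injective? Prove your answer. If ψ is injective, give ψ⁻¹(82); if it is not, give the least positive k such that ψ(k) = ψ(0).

We have gcd(52, 91) = 13 > 1. Taking s = 0 and t = 7: ψ(0) = 68 and ψ(7) = 52·7 + 68 = 432 ≡ 68 (mod 91).
So ψ(0) = ψ(7) while 0 ≠ 7, hence ψ is not injective.
Since ψ is not injective, we find the least positive k with ψ(k) = ψ(0): this means 52k ≡ 0 (mod 91), i.e. 91 ∣ 52k. Since gcd(52, 91) = 13, dividing through by 13 this holds exactly when 7 ∣ 4k, and as gcd(4, 7) = 1, exactly when 7 ∣ k.
The smallest positive such k is 7.

7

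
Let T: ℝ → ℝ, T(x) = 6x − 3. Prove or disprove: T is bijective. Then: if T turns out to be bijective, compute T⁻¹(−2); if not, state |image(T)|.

1/6

Recall that injectivity means: for all s, t in the domain, T(s) = T(t) implies s = t.
Suppose T(s) = T(t). Then 6s − 3 = 6t − 3, thus 6s = 6t, hence s = t.
For any y ∈ ℝ, x = (y + 3)/6 satisfies T(x) = y.
Therefore T is bijective.
Since T is bijective, we compute T⁻¹(−2) = (−2 + 3)/6 = 1/6.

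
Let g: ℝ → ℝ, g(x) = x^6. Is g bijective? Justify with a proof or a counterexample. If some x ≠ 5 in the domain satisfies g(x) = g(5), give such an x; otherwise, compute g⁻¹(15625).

-5

g(5) = 15625 = (−5)^6 = g(−5) (since 6 is even), with 5 ≠ −5. So g is not injective, hence not bijective.
For the follow-up, such an x exists: taking x = −5 ∈ ℝ gives g(−5) = 15625 = g(5) with −5 ≠ 5.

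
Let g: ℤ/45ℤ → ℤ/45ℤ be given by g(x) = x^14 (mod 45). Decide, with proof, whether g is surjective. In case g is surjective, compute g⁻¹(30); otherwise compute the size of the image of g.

g(2): Repeated squaring mod 45: 2^1 ≡ 2, 2^2 ≡ 2² = 4, 2^4 ≡ 4² = 16, 2^8 ≡ 16² = 256 ≡ 31. Since 14 = 8 + 4 + 2, 2^14 ≡ 31·16·4: 31·16 = 496 ≡ 1, then 1·4 = 4. So 2^14 ≡ 4 (mod 45).
g(7): Repeated squaring mod 45: 7^1 ≡ 7, 7^2 ≡ 7² = 49 ≡ 4, 7^4 ≡ 4² = 16, 7^8 ≡ 16² = 256 ≡ 31. Since 14 = 8 + 4 + 2, 7^14 ≡ 31·16·4: 31·16 = 496 ≡ 1, then 1·4 = 4. So 7^14 ≡ 4 (mod 45).
So g(2) = g(7) = 4 while 2 ≠ 7, thus g is not injective.
A non-injective map from the 45-element set ℤ/45ℤ to itself takes at most 44 distinct values, so it cannot be surjective. Hence g is not surjective.
Since g is not surjective, we determine |image(g)|. Computing x^14 mod 45 for each x (by repeated squaring, reducing mod 45 at every step), the values g(0), g(1), …, g(44) are: 0, 1, 4, 9, 16, 25, 36, 4, 19, 36, 10, 31, 9, 34, 16, 0, 31, 19, 9, 1, 40, 36, 34, 34, 36, 40, 1, 9, 19, 31, 0, 16, 34, 9, 31, 10, 36, 19, 4, 36, 25, 16, 9, 4, 1.
The distinct values are {0, 1, 4, 9, 10, 16, 19, 25, 31, 34, 36, 40}; there are 12 of them.

12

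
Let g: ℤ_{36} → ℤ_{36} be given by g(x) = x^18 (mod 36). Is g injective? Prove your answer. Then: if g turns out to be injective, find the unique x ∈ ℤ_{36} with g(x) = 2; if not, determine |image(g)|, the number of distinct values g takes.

g(2): Repeated squaring mod 36: 2^1 ≡ 2, 2^2 ≡ 2² = 4, 2^4 ≡ 4² = 16, 2^8 ≡ 16² = 256 ≡ 4, 2^16 ≡ 4² = 16. Since 18 = 16 + 2, 2^18 ≡ 16·4: 16·4 = 64 ≡ 28. So 2^18 ≡ 28 (mod 36).
g(4): Repeated squaring mod 36: 4^1 ≡ 4, 4^2 ≡ 4² = 16, 4^4 ≡ 16² = 256 ≡ 4, 4^8 ≡ 4² = 16, 4^16 ≡ 16² = 256 ≡ 4. Since 18 = 16 + 2, 4^18 ≡ 4·16: 4·16 = 64 ≡ 28. So 4^18 ≡ 28 (mod 36).
So g(2) = g(4) = 28 while 2 ≠ 4, thus g is not injective.
Since g is not injective, we determine |image(g)|. Computing x^18 mod 36 for each x (by repeated squaring, reducing mod 36 at every step), the values g(0), g(1), …, g(35) are: 0, 1, 28, 9, 28, 1, 0, 1, 28, 9, 28, 1, 0, 1, 28, 9, 28, 1, 0, 1, 28, 9, 28, 1, 0, 1, 28, 9, 28, 1, 0, 1, 28, 9, 28, 1.
The distinct values are {0, 1, 9, 28}; there are 4 of them.

4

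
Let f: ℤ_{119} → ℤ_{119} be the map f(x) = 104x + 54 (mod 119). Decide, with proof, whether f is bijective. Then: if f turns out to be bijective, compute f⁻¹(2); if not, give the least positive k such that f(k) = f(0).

Recall that f is injective when f(x_1) = f(x_2) forces x_1 = x_2.
If f(x_1) = f(x_2), then 104x_1 ≡ 104x_2 (mod 119). Because gcd(104, 119) = 1, we may cancel 104 to get x_1 ≡ x_2 (mod 119).
We now compute 104⁻¹ mod 119 explicitly. Euclid's algorithm: 119 = 1·104 + 15, 104 = 6·15 + 14, 15 = 1·14 + 1; back-substituting gives 1 = 111·104 − 97·119, so 104⁻¹ ≡ 111 (mod 119).
Then y ↦ 111(y − 54) is a two-sided inverse to f, so every y ∈ ℤ_{119} has a preimage.
Thus f is bijective.
Since f is bijective, we find f⁻¹(2): we need 104x ≡ 2 − 54 ≡ 67 (mod 119). Using 104⁻¹ = 111: x ≡ 111·67 = 7437 = 62·119 + 59, so x = 59.
Check: f(59) = 104·59 + 54 = 6190 = 52·119 + 2 ≡ 2 (mod 119).

59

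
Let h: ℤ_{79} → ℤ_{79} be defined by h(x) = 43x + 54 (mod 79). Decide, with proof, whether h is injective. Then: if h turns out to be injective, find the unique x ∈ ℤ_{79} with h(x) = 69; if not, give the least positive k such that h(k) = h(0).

72

Suppose h(u) = h(v) in ℤ_{79}. Then 43u + 54 ≡ 43v + 54 (mod 79), therefore 43(u − v) ≡ 0 (mod 79).
Since gcd(43, 79) = 1, 43 is invertible modulo 79, thus u − v ≡ 0 (mod 79), i.e. u = v.
So h is injective.
We now compute 43⁻¹ mod 79 explicitly. Euclid's algorithm: 79 = 1·43 + 36, 43 = 1·36 + 7, 36 = 5·7 + 1; back-substituting gives 1 = 68·43 − 37·79, so 43⁻¹ ≡ 68 (mod 79).
Since h is injective, we find h⁻¹(69): we need 43x ≡ 69 − 54 ≡ 15 (mod 79). Using 43⁻¹ = 68: x ≡ 68·15 = 1020 = 12·79 + 72, so x = 72.
Check: h(72) = 43·72 + 54 = 3150 = 39·79 + 69 ≡ 69 (mod 79).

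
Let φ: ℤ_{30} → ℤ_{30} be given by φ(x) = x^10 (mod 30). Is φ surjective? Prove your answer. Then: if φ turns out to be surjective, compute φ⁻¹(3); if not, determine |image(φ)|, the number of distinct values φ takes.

12

φ(2): Repeated squaring mod 30: 2^1 ≡ 2, 2^2 ≡ 2² = 4, 2^4 ≡ 4² = 16, 2^8 ≡ 16² = 256 ≡ 16. Since 10 = 8 + 2, 2^10 ≡ 16·4: 16·4 = 64 ≡ 4. So 2^10 ≡ 4 (mod 30).
φ(8): Repeated squaring mod 30: 8^1 ≡ 8, 8^2 ≡ 8² = 64 ≡ 4, 8^4 ≡ 4² = 16, 8^8 ≡ 16² = 256 ≡ 16. Since 10 = 8 + 2, 8^10 ≡ 16·4: 16·4 = 64 ≡ 4. So 8^10 ≡ 4 (mod 30).
So φ(2) = φ(8) = 4 while 2 ≠ 8, therefore φ is not injective.
A non-injective map from the 30-element set ℤ_{30} to itself takes at most 29 distinct values, so it cannot be surjective. Thus φ is not surjective.
Since φ is not surjective, we determine |image(φ)|. Computing x^10 mod 30 for each x (by repeated squaring, reducing mod 30 at every step), the values φ(0), φ(1), …, φ(29) are: 0, 1, 4, 9, 16, 25, 6, 19, 4, 21, 10, 1, 24, 19, 16, 15, 16, 19, 24, 1, 10, 21, 4, 19, 6, 25, 16, 9, 4, 1.
The distinct values are {0, 1, 4, 6, 9, 10, 15, 16, 19, 21, 24, 25}; there are 12 of them.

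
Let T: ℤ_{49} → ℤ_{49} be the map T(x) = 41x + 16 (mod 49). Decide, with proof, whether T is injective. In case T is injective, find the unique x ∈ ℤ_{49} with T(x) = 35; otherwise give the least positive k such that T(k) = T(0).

16

If T(u) = T(v), then 41u ≡ 41v (mod 49). Because gcd(41, 49) = 1, we may cancel 41 to get u ≡ v (mod 49).
Thus T is injective.
We now compute 41⁻¹ mod 49 explicitly. Euclid's algorithm: 49 = 1·41 + 8, 41 = 5·8 + 1; back-substituting gives 1 = 6·41 − 5·49, so 41⁻¹ ≡ 6 (mod 49).
Since T is injective, we find T⁻¹(35): we need 41x ≡ 35 − 16 ≡ 19 (mod 49). Using 41⁻¹ = 6: x ≡ 6·19 = 114 = 2·49 + 16, so x = 16.
Check: T(16) = 41·16 + 16 = 672 = 13·49 + 35 ≡ 35 (mod 49).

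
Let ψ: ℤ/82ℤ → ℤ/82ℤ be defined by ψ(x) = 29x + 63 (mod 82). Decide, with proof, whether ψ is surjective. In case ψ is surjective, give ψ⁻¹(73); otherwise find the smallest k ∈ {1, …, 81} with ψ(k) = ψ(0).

6

Since gcd(29, 82) = 1, 29 is invertible modulo 82. Euclid's algorithm: 82 = 2·29 + 24, 29 = 1·24 + 5, 24 = 4·5 + 4, 5 = 1·4 + 1; back-substituting gives 1 = 17·29 − 6·82, so 29⁻¹ ≡ 17 (mod 82).
Then y ↦ 17(y − 63) is a two-sided inverse to ψ, so every y ∈ ℤ/82ℤ has a preimage.
Therefore ψ is surjective.
Since ψ is surjective, we find ψ⁻¹(73): we need 29x ≡ 73 − 63 ≡ 10 (mod 82). Using 29⁻¹ = 17: x ≡ 17·10 = 170 = 2·82 + 6, so x = 6.
Check: ψ(6) = 29·6 + 63 = 237 = 2·82 + 73 ≡ 73 (mod 82).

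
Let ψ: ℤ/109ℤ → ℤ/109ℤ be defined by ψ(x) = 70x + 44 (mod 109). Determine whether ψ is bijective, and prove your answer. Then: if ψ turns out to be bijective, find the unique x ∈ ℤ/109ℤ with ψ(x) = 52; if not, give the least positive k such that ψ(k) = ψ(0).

106

If ψ(a) = ψ(b), then 70a ≡ 70b (mod 109). Because gcd(70, 109) = 1, we may cancel 70 to get a ≡ b (mod 109).
We now compute 70⁻¹ mod 109 explicitly. Euclid's algorithm: 109 = 1·70 + 39, 70 = 1·39 + 31, 39 = 1·31 + 8, 31 = 3·8 + 7, 8 = 1·7 + 1; back-substituting gives 1 = 95·70 − 61·109, so 70⁻¹ ≡ 95 (mod 109).
Then y ↦ 95(y − 44) is a two-sided inverse to ψ, so every y ∈ ℤ/109ℤ has a preimage.
Hence ψ is bijective.
Since ψ is bijective, we compute ψ⁻¹(52): solve 70x + 44 ≡ 52 (mod 109), i.e. 70x ≡ 8 (mod 109).
Multiplying by 70⁻¹ = 95 gives x ≡ 95·8 = 760 = 6·109 + 106 ≡ 106 (mod 109).
Check: ψ(106) = 70·106 + 44 = 7464 = 68·109 + 52 ≡ 52 (mod 109).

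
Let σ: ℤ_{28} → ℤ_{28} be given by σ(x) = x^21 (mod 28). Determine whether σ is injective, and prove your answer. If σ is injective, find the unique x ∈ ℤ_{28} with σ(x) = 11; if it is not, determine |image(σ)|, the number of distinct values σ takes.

σ(2): Repeated squaring mod 28: 2^1 ≡ 2, 2^2 ≡ 2² = 4, 2^4 ≡ 4² = 16, 2^8 ≡ 16² = 256 ≡ 4, 2^16 ≡ 4² = 16. Since 21 = 16 + 4 + 1, 2^21 ≡ 16·16·2: 16·16 = 256 ≡ 4, then 4·2 = 8. So 2^21 ≡ 8 (mod 28).
σ(4): Repeated squaring mod 28: 4^1 ≡ 4, 4^2 ≡ 4² = 16, 4^4 ≡ 16² = 256 ≡ 4, 4^8 ≡ 4² = 16, 4^16 ≡ 16² = 256 ≡ 4. Since 21 = 16 + 4 + 1, 4^21 ≡ 4·4·4: 4·4 = 16, then 16·4 = 64 ≡ 8. So 4^21 ≡ 8 (mod 28).
So σ(2) = σ(4) = 8 while 2 ≠ 4, so σ is not injective.
Since σ is not injective, we determine |image(σ)|. Computing x^21 mod 28 for each x (by repeated squaring, reducing mod 28 at every step), the values σ(0), σ(1), …, σ(27) are: 0, 1, 8, 27, 8, 13, 20, 7, 8, 1, 20, 15, 20, 13, 0, 15, 8, 13, 8, 27, 20, 21, 8, 15, 20, 1, 20, 27.
The distinct values are {0, 1, 7, 8, 13, 15, 20, 21, 27}; there are 9 of them.

9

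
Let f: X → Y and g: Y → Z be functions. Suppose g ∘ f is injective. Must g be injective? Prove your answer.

No. Take X = {0, 1, 2}, Y = {0, 1, 2, 3, 4, 5}, Z = {0, 1, 2, 3, 4, 5}, f(a) = a for each a ∈ X, and g(b) = 4 if b ∈ {4, 5} else g(b) = b.
Then g ∘ f = f is injective (X ⊂ Y and f is the inclusion), but g(4) = g(5) = 4 with 4 ≠ 5, so g is not injective.

not injective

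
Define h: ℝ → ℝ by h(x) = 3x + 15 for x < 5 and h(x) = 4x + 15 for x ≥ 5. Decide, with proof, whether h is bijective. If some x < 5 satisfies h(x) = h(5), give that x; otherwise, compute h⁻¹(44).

Both pieces are strictly increasing (slopes 3 and 4), so each is injective on its own interval.
The left piece maps (−∞, 5) onto (−∞, 30); the right piece maps [5, ∞) onto [35, ∞).
The images leave a gap (30 has no preimage), so h is not surjective, hence not bijective.
Because the two images are disjoint, no x < 5 has h(x) = h(5), so we compute h⁻¹(44): 44 lies in [35, ∞), so solve 4x + 15 = 44: x = (44 − 15)/4 = 29/4.

29/4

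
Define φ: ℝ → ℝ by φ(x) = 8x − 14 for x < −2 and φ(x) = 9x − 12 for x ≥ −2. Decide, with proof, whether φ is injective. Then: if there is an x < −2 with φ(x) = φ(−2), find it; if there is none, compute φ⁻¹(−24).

-4/3

Both pieces are strictly increasing (slopes 8 and 9), so each is injective on its own interval.
The left piece maps (−∞, −2) onto (−∞, −30); the right piece maps [−2, ∞) onto [−30, ∞).
These images are disjoint, so no value is attained by both pieces. Therefore φ is injective.
Because the two images are disjoint, no x < −2 has φ(x) = φ(−2), so we compute φ⁻¹(−24): −24 lies in [−30, ∞), so solve 9x − 12 = −24: x = (−24 + 12)/9 = −4/3.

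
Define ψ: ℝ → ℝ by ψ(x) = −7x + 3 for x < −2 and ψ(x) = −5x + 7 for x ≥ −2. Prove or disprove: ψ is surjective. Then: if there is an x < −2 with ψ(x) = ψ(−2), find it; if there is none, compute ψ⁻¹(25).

Both pieces are strictly decreasing (slopes −7 and −5), so each is injective on its own interval.
The left piece maps (−∞, −2) onto (17, ∞); the right piece maps [−2, ∞) onto (−∞, 17].
These images together cover ℝ, so ψ is surjective.
Because the two images are disjoint, no x < −2 has ψ(x) = ψ(−2), so we compute ψ⁻¹(25): 25 lies in (17, ∞), so solve −7x + 3 = 25: x = (25 − 3)/(−7) = −22/7.

-22/7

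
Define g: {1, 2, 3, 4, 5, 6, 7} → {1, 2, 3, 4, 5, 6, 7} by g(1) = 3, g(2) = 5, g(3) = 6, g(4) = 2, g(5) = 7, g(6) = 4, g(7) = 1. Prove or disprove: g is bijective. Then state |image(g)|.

The values 3, 5, 6, 2, 7, 4, 1 are a permutation of {1, 2, 3, 4, 5, 6, 7}: each element appears exactly once.
So g is injective and surjective, hence bijective.
The image of g is {1, 2, 3, 4, 5, 6, 7}, which has 7 elements.

7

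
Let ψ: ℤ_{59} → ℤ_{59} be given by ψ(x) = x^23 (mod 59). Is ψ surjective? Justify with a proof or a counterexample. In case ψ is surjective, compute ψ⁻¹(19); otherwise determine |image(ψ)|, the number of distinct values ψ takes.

Since 59 is prime, the nonzero elements of ℤ_{59} form a cyclic group of order 58.
As gcd(23, 58) = 1, raising to the 23rd power is a bijection on this group: if a^23 ≡ b^23 then (ab^{−1})^23 = 1, and the only element of order dividing gcd(23, 58) = 1 is 1, so a = b.
With ψ(0) = 0 this makes ψ injective on all of ℤ_{59}, hence bijective (finite equal-size domain and codomain). In particular ψ is surjective.
Since ψ is surjective, we find the preimage of 19. The inverse of x ↦ x^23 on (ℤ_{59})^× is x ↦ x^53, because 23·53 = 1219 = 21·58 + 1 ≡ 1 (mod 58) and x^{58} = 1 for x ≠ 0 (Fermat). So ψ⁻¹(19) = 19^53 mod 59.
Repeated squaring mod 59: 19^1 ≡ 19, 19^2 ≡ 19² = 361 ≡ 7, 19^4 ≡ 7² = 49, 19^8 ≡ 49² = 2401 ≡ 41, 19^16 ≡ 41² = 1681 ≡ 29, 19^32 ≡ 29² = 841 ≡ 15. Since 53 = 32 + 16 + 4 + 1, 19^53 ≡ 15·29·49·19: 15·29 = 435 ≡ 22, then 22·49 = 1078 ≡ 16, then 16·19 = 304 ≡ 9. So 19^53 ≡ 9 (mod 59).
Hence ψ⁻¹(19) = 9.

9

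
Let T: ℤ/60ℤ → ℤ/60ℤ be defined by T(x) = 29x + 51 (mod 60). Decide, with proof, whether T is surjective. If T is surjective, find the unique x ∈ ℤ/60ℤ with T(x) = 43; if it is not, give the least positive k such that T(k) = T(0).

Since gcd(29, 60) = 1, 29 is invertible modulo 60. Euclid's algorithm: 60 = 2·29 + 2, 29 = 14·2 + 1; back-substituting gives 1 = 29·29 − 14·60, so 29⁻¹ ≡ 29 (mod 60).
For any y ∈ ℤ/60ℤ, x = 29(y − 51) mod 60 satisfies T(x) = 29·29(y − 51) + 51 ≡ y (since 29·29 ≡ 1 mod 60). So every y has a preimage.
Thus T is surjective.
Since T is surjective, we find T⁻¹(43): we need 29x ≡ 43 − 51 ≡ 52 (mod 60). Using 29⁻¹ = 29: x ≡ 29·52 = 1508 = 25·60 + 8, so x = 8.
Check: T(8) = 29·8 + 51 = 283 = 4·60 + 43 ≡ 43 (mod 60).

8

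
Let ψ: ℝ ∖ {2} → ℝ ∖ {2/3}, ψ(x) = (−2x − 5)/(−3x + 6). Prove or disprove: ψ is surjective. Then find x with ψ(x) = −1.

For any y ≠ 2/3, solving y(−3x + 6) = −2x − 5 for x gives a well-defined x ≠ 2. So ψ is surjective.
Solving ψ(x) = −1: cross-multiplying gives −2x − 5 = −1(−3x + 6), which rearranges to −5x = −1, so x = 1/5.

1/5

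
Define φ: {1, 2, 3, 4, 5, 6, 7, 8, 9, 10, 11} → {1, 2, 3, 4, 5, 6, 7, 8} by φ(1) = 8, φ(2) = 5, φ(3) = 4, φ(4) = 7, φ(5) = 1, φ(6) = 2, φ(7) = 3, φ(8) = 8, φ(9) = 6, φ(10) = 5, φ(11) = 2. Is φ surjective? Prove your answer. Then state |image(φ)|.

8

Every element of the codomain has a preimage: 1 = φ(5), 2 = φ(6), 3 = φ(7), 4 = φ(3), 5 = φ(2), 6 = φ(9), 7 = φ(4), 8 = φ(1).
Therefore φ is surjective.
The image of φ is {1, 2, 3, 4, 5, 6, 7, 8}, which has 8 elements.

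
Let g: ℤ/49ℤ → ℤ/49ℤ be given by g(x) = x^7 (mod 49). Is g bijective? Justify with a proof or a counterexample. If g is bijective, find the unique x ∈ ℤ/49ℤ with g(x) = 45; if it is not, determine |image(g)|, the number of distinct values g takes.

7

g(0) = 0^7 = 0.
g(7): Repeated squaring mod 49: 7^1 ≡ 7, 7^2 ≡ 7² = 49 ≡ 0, 7^4 ≡ 0² = 0. Since 7 = 4 + 2 + 1, 7^7 ≡ 0·0·7: 0·0 = 0, then 0·7 = 0. So 7^7 ≡ 0 (mod 49).
So g(0) = g(7) = 0 while 0 ≠ 7, thus g is not injective, hence not bijective.
Since g is not bijective, we determine |image(g)|. Computing x^7 mod 49 for each x (by repeated squaring, reducing mod 49 at every step), the values g(0), g(1), …, g(48) are: 0, 1, 30, 31, 18, 19, 48, 0, 1, 30, 31, 18, 19, 48, 0, 1, 30, 31, 18, 19, 48, 0, 1, 30, 31, 18, 19, 48, 0, 1, 30, 31, 18, 19, 48, 0, 1, 30, 31, 18, 19, 48, 0, 1, 30, 31, 18, 19, 48.
The distinct values are {0, 1, 18, 19, 30, 31, 48}; there are 7 of them.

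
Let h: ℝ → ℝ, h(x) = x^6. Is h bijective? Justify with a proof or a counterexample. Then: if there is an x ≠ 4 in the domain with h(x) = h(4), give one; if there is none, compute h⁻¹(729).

h(4) = 4096 = (−4)^6 = h(−4) (since 6 is even), with 4 ≠ −4. So h is not injective, hence not bijective.
For the follow-up, such an x exists: taking x = −4 ∈ ℝ gives h(−4) = 4096 = h(4) with −4 ≠ 4.

-4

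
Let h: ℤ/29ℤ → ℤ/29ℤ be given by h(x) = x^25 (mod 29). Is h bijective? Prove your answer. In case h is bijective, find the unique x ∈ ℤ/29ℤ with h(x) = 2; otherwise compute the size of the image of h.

Since 29 is prime, the nonzero elements of ℤ/29ℤ form a cyclic group of order 28.
As gcd(25, 28) = 1, raising to the 25th power is a bijection on this group: if x_1^25 ≡ x_2^25 then (x_1x_2^{−1})^25 = 1, and the only element of order dividing gcd(25, 28) = 1 is 1, so x_1 = x_2.
With h(0) = 0 this makes h injective on all of ℤ/29ℤ, hence bijective (finite equal-size domain and codomain). In particular h is bijective.
Since h is bijective, we find the preimage of 2. The inverse of x ↦ x^25 on (ℤ/29ℤ)^× is x ↦ x^9, because 25·9 = 225 = 8·28 + 1 ≡ 1 (mod 28) and x^{28} = 1 for x ≠ 0 (Fermat). So h⁻¹(2) = 2^9 mod 29.
Repeated squaring mod 29: 2^1 ≡ 2, 2^2 ≡ 2² = 4, 2^4 ≡ 4² = 16, 2^8 ≡ 16² = 256 ≡ 24. Since 9 = 8 + 1, 2^9 ≡ 24·2: 24·2 = 48 ≡ 19. So 2^9 ≡ 19 (mod 29).
Hence h⁻¹(2) = 19.

19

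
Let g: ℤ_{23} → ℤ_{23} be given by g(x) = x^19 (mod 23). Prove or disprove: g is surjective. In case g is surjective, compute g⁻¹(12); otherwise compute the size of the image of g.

16

Since 23 is prime, the nonzero elements of ℤ_{23} form a cyclic group of order 22.
As gcd(19, 22) = 1, raising to the 19th power is a bijection on this group: if x_1^19 ≡ x_2^19 then (x_1x_2^{−1})^19 = 1, and the only element of order dividing gcd(19, 22) = 1 is 1, so x_1 = x_2.
With g(0) = 0 this makes g injective on all of ℤ_{23}, hence bijective (finite equal-size domain and codomain). In particular g is surjective.
Since g is surjective, we find the preimage of 12. The inverse of x ↦ x^19 on (ℤ_{23})^× is x ↦ x^7, because 19·7 = 133 = 6·22 + 1 ≡ 1 (mod 22) and x^{22} = 1 for x ≠ 0 (Fermat). So g⁻¹(12) = 12^7 mod 23.
Repeated squaring mod 23: 12^1 ≡ 12, 12^2 ≡ 12² = 144 ≡ 6, 12^4 ≡ 6² = 36 ≡ 13. Since 7 = 4 + 2 + 1, 12^7 ≡ 13·6·12: 13·6 = 78 ≡ 9, then 9·12 = 108 ≡ 16. So 12^7 ≡ 16 (mod 23).
Hence g⁻¹(12) = 16.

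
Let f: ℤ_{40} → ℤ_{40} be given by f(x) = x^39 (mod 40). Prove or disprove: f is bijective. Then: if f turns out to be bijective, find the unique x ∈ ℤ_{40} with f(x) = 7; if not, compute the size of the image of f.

25

f(0) = 0^39 = 0.
f(10): Repeated squaring mod 40: 10^1 ≡ 10, 10^2 ≡ 10² = 100 ≡ 20, 10^4 ≡ 20² = 400 ≡ 0, 10^8 ≡ 0² = 0, 10^16 ≡ 0² = 0, 10^32 ≡ 0² = 0. Since 39 = 32 + 4 + 2 + 1, 10^39 ≡ 0·0·20·10: 0·0 = 0, then 0·20 = 0, then 0·10 = 0. So 10^39 ≡ 0 (mod 40).
So f(0) = f(10) = 0 while 0 ≠ 10, therefore f is not injective, hence not bijective.
Since f is not bijective, we determine |image(f)|. Computing x^39 mod 40 for each x (by repeated squaring, reducing mod 40 at every step), the values f(0), f(1), …, f(39) are: 0, 1, 8, 27, 24, 5, 16, 23, 32, 9, 0, 11, 8, 37, 24, 15, 16, 33, 32, 19, 0, 21, 8, 7, 24, 25, 16, 3, 32, 29, 0, 31, 8, 17, 24, 35, 16, 13, 32, 39.
The distinct values are {0, 1, 3, 5, 7, 8, 9, 11, 13, 15, 16, 17, 19, 21, 23, 24, 25, 27, 29, 31, 32, 33, 35, 37, 39}; there are 25 of them.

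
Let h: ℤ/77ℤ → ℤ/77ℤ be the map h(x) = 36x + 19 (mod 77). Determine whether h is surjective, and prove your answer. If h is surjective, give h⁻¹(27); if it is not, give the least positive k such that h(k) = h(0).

43

Recall: h is surjective if every y in the codomain equals h(x) for some x in the domain.
Since gcd(36, 77) = 1, 36 is invertible modulo 77. Euclid's algorithm: 77 = 2·36 + 5, 36 = 7·5 + 1; back-substituting gives 1 = 15·36 − 7·77, so 36⁻¹ ≡ 15 (mod 77).
For any y ∈ ℤ/77ℤ, x = 15(y − 19) mod 77 satisfies h(x) = 36·15(y − 19) + 19 ≡ y (since 36·15 ≡ 1 mod 77). So every y has a preimage.
So h is surjective.
Since h is surjective, we compute h⁻¹(27): solve 36x + 19 ≡ 27 (mod 77), i.e. 36x ≡ 8 (mod 77).
Multiplying by 36⁻¹ = 15 gives x ≡ 15·8 = 120 = 1·77 + 43 ≡ 43 (mod 77).
Check: h(43) = 36·43 + 19 = 1567 = 20·77 + 27 ≡ 27 (mod 77).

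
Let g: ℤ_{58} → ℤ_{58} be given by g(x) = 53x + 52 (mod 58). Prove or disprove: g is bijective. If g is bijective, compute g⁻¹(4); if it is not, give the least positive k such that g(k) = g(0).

Suppose g(a) = g(b) in ℤ_{58}. Then 53a + 52 ≡ 53b + 52 (mod 58), thus 53(a − b) ≡ 0 (mod 58).
Since gcd(53, 58) = 1, 53 is invertible modulo 58, thus a − b ≡ 0 (mod 58), i.e. a = b.
We now compute 53⁻¹ mod 58 explicitly. Euclid's algorithm: 58 = 1·53 + 5, 53 = 10·5 + 3, 5 = 1·3 + 2, 3 = 1·2 + 1; back-substituting gives 1 = 23·53 − 21·58, so 53⁻¹ ≡ 23 (mod 58).
For any y ∈ ℤ_{58}, x = 23(y − 52) mod 58 satisfies g(x) = 53·23(y − 52) + 52 ≡ y (since 53·23 ≡ 1 mod 58). So every y has a preimage.
Therefore g is bijective.
Since g is bijective, we compute g⁻¹(4): solve 53x + 52 ≡ 4 (mod 58), i.e. 53x ≡ 10 (mod 58).
Multiplying by 53⁻¹ = 23 gives x ≡ 23·10 = 230 = 3·58 + 56 ≡ 56 (mod 58).
Check: g(56) = 53·56 + 52 = 3020 = 52·58 + 4 ≡ 4 (mod 58).

56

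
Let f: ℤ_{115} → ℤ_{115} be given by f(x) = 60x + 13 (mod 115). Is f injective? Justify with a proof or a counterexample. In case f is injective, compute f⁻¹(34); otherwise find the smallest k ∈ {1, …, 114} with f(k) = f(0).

23

Recall that f is injective if f(a) = f(b) implies a = b.
We have gcd(60, 115) = 5 > 1. Taking a = 0 and b = 23: f(0) = 13 and f(23) = 60·23 + 13 = 1393 ≡ 13 (mod 115).
So f(0) = f(23) while 0 ≠ 23, so f is not injective.
Since f is not injective, we find the least positive k with f(k) = f(0): this means 60k ≡ 0 (mod 115), i.e. 115 ∣ 60k. Since gcd(60, 115) = 5, dividing through by 5 this holds exactly when 23 ∣ 12k, and as gcd(12, 23) = 1, exactly when 23 ∣ k.
The smallest positive such k is 23.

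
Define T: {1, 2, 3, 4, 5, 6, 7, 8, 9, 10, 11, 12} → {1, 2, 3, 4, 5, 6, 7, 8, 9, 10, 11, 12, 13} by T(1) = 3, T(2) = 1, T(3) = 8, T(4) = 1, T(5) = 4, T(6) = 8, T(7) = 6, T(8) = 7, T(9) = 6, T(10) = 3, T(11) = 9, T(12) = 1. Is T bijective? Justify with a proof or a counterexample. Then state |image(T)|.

T(2) = 1 = T(4) with 2 ≠ 4, so T is not injective, hence not bijective.
The image of T is {1, 3, 4, 6, 7, 8, 9}, which has 7 elements.

7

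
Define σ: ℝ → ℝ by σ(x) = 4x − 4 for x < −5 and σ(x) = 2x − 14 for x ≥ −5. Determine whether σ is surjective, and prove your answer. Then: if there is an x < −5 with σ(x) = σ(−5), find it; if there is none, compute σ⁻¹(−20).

-3

Both pieces are strictly increasing (slopes 4 and 2), so each is injective on its own interval.
The left piece maps (−∞, −5) onto (−∞, −24); the right piece maps [−5, ∞) onto [−24, ∞).
These images together cover ℝ, so σ is surjective.
Because the two images are disjoint, no x < −5 has σ(x) = σ(−5), so we compute σ⁻¹(−20): −20 lies in [−24, ∞), so solve 2x − 14 = −20: x = (−20 + 14)/2 = −3.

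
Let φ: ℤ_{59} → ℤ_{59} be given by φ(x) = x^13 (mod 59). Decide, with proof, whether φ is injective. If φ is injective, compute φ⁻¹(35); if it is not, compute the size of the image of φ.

Since 59 is prime, the nonzero elements of ℤ_{59} form a cyclic group of order 58.
As gcd(13, 58) = 1, raising to the 13th power is a bijection on this group: if u^13 ≡ v^13 then (uv^{−1})^13 = 1, and the only element of order dividing gcd(13, 58) = 1 is 1, so u = v.
With φ(0) = 0 this makes φ injective on all of ℤ_{59}, hence bijective (finite equal-size domain and codomain). In particular φ is injective.
Since φ is injective, we find the preimage of 35. The inverse of x ↦ x^13 on (ℤ_{59})^× is x ↦ x^9, because 13·9 = 117 = 2·58 + 1 ≡ 1 (mod 58) and x^{58} = 1 for x ≠ 0 (Fermat). So φ⁻¹(35) = 35^9 mod 59.
Repeated squaring mod 59: 35^1 ≡ 35, 35^2 ≡ 35² = 1225 ≡ 45, 35^4 ≡ 45² = 2025 ≡ 19, 35^8 ≡ 19² = 361 ≡ 7. Since 9 = 8 + 1, 35^9 ≡ 7·35: 7·35 = 245 ≡ 9. So 35^9 ≡ 9 (mod 59).
Hence φ⁻¹(35) = 9.

9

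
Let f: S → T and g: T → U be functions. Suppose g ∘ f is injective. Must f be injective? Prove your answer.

Suppose f(s) = f(t). Applying g: (g ∘ f)(s) = (g ∘ f)(t). Since g ∘ f is injective, s = t. Therefore f is injective.

injective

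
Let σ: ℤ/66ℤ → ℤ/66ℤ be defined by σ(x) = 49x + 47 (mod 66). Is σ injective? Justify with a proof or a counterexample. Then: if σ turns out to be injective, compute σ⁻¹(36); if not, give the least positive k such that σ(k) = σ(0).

55

By definition, σ is injective if σ(x_1) = σ(x_2) implies x_1 = x_2.
Suppose σ(x_1) = σ(x_2) in ℤ/66ℤ. Then 49x_1 + 47 ≡ 49x_2 + 47 (mod 66), therefore 49(x_1 − x_2) ≡ 0 (mod 66).
Since gcd(49, 66) = 1, 49 is invertible modulo 66, thus x_1 − x_2 ≡ 0 (mod 66), i.e. x_1 = x_2.
So σ is injective.
We now compute 49⁻¹ mod 66 explicitly. Euclid's algorithm: 66 = 1·49 + 17, 49 = 2·17 + 15, 17 = 1·15 + 2, 15 = 7·2 + 1; back-substituting gives 1 = 31·49 − 23·66, so 49⁻¹ ≡ 31 (mod 66).
Since σ is injective, we compute σ⁻¹(36): solve 49x + 47 ≡ 36 (mod 66), i.e. 49x ≡ 55 (mod 66).
Multiplying by 49⁻¹ = 31 gives x ≡ 31·55 = 1705 = 25·66 + 55 ≡ 55 (mod 66).
Check: σ(55) = 49·55 + 47 = 2742 = 41·66 + 36 ≡ 36 (mod 66).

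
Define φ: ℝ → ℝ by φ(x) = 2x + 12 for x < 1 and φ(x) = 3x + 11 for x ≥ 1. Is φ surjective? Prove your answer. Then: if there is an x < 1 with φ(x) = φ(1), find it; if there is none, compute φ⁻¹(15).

Both pieces are strictly increasing (slopes 2 and 3), so each is injective on its own interval.
The left piece maps (−∞, 1) onto (−∞, 14); the right piece maps [1, ∞) onto [14, ∞).
These images together cover ℝ, so φ is surjective.
Because the two images are disjoint, no x < 1 has φ(x) = φ(1), so we compute φ⁻¹(15): 15 lies in [14, ∞), so solve 3x + 11 = 15: x = (15 − 11)/3 = 4/3.

4/3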